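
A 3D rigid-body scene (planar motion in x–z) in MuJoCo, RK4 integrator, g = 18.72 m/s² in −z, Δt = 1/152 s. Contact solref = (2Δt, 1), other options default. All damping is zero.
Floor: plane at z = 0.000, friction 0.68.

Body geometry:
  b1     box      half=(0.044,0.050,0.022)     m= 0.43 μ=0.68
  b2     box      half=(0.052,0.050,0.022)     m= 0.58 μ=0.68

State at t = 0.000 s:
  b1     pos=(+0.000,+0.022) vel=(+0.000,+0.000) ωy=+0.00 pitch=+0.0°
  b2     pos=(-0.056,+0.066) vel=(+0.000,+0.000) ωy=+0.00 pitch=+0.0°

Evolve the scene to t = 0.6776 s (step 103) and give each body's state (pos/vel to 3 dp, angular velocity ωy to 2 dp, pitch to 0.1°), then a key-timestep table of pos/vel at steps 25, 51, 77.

State at t = 0.6776 s:
  b1     pos=(+0.001,+0.022) vel=(+0.001,+0.000) ωy=+0.00 pitch=+0.0°
  b2     pos=(-0.067,+0.052) vel=(+0.000,-0.001) ωy=+0.03 pitch=-43.7°

Key-timestep trajectory:
   step    t(s)  b1.x    b1.z    b1.vx   b1.vz   b2.x    b2.z    b2.vx   b2.vz 
     25  0.1645   +0.000  +0.022  +0.000  +0.000   -0.072  +0.054  +0.065  -0.004
     51  0.3355   +0.000  +0.022  +0.001  +0.000   -0.067  +0.052  +0.000  -0.001
     77  0.5066   +0.001  +0.022  +0.001  +0.000   -0.067  +0.052  +0.000  -0.001


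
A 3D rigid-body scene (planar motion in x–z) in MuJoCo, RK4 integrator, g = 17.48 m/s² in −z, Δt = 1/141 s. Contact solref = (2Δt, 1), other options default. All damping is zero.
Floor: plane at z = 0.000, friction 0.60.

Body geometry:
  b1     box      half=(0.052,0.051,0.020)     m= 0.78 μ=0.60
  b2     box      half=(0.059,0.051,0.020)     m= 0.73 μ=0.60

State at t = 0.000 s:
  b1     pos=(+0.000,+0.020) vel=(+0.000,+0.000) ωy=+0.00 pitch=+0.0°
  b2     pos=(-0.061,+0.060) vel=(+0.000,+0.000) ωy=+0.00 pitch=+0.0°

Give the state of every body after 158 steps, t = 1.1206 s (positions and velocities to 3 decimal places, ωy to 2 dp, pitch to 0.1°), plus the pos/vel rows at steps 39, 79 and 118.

State at t = 1.1206 s:
  b1     pos=(+0.001,+0.020) vel=(+0.001,+0.000) ωy=+0.00 pitch=+0.0°
  b2     pos=(-0.071,+0.050) vel=(-0.001,-0.001) ωy=+0.03 pitch=-35.3°

Key-timestep trajectory:
   step    t(s)  b1.x    b1.z    b1.vx   b1.vz   b2.x    b2.z    b2.vx   b2.vz 
     39  0.2766   +0.000  +0.020  +0.001  +0.000   -0.070  +0.051  -0.001  -0.001
     79  0.5603   +0.000  +0.020  +0.001  +0.000   -0.070  +0.051  -0.001  -0.001
    118  0.8369   +0.001  +0.020  +0.001  +0.000   -0.071  +0.051  -0.001  -0.001


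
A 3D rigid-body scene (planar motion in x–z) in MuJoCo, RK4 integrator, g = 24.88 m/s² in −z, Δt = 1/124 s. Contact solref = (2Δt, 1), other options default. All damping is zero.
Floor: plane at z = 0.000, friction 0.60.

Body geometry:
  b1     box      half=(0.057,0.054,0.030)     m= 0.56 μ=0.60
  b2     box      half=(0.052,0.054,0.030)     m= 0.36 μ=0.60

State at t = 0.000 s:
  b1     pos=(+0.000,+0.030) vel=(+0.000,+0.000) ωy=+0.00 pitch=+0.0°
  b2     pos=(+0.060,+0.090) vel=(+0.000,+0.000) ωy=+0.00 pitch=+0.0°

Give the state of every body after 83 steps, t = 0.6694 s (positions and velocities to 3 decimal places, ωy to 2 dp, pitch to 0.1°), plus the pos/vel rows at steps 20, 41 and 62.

State at t = 0.6694 s:
  b1     pos=(+0.000,+0.030) vel=(+0.000,+0.000) ωy=+0.00 pitch=+0.0°
  b2     pos=(+0.104,+0.052) vel=(+0.007,+0.009) ωy=+0.14 pitch=+89.8°

Key-timestep trajectory:
   step    t(s)  b1.x    b1.z    b1.vx   b1.vz   b2.x    b2.z    b2.vx   b2.vz 
     20  0.1613   +0.000  +0.030  -0.001  +0.000   +0.083  +0.075  +0.361  -0.521
     41  0.3306   +0.000  +0.030  +0.000  +0.000   +0.130  +0.060  +0.040  +0.003
     62  0.5000   +0.000  +0.030  +0.000  +0.000   +0.111  +0.055  -0.396  -0.146


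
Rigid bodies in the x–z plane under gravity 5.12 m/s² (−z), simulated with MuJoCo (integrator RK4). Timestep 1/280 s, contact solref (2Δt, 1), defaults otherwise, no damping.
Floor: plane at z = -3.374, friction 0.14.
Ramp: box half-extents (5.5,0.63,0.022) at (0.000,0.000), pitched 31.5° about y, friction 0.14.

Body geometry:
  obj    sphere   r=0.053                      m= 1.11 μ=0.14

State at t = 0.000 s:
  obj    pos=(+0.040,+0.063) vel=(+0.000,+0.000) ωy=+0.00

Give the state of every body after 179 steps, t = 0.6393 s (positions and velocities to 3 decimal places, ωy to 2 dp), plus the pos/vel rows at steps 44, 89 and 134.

State at t = 0.6393 s:
  obj    pos=(+0.401,-0.158) vel=(+1.131,-0.681) ωy=+18.41

Key-timestep trajectory:
   step    t(s)  obj.x    obj.z    obj.vx   obj.vz 
     44  0.1571   +0.062  +0.050  +0.282  -0.163
     89  0.3179   +0.130  +0.009  +0.556  -0.355
    134  0.4786   +0.242  -0.061  +0.848  -0.508


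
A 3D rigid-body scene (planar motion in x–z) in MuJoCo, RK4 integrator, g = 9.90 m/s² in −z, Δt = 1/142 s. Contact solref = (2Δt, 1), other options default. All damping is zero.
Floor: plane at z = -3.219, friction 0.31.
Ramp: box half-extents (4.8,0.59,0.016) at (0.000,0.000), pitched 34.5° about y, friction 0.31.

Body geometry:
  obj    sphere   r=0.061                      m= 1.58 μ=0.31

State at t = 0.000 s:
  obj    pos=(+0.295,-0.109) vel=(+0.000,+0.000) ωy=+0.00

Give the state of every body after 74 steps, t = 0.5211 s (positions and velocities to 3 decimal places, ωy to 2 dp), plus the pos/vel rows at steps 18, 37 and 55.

State at t = 0.5211 s:
  obj    pos=(+0.743,-0.417) vel=(+1.720,-1.182) ωy=+34.19

Key-timestep trajectory:
   step    t(s)  obj.x    obj.z    obj.vx   obj.vz 
     18  0.1268   +0.322  -0.128  +0.419  -0.288
     37  0.2606   +0.407  -0.186  +0.860  -0.591
     55  0.3873   +0.543  -0.280  +1.279  -0.879


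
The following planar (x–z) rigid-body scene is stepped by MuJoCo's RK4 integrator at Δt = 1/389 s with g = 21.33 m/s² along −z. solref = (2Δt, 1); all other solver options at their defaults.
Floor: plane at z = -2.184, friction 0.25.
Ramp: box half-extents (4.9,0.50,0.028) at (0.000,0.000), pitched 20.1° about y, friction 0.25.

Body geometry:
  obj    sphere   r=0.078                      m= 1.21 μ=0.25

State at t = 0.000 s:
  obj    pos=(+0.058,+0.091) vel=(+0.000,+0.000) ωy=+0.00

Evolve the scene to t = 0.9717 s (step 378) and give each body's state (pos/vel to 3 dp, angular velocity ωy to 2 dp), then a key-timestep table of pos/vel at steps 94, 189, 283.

State at t = 0.9717 s:
  obj    pos=(+2.380,-0.758) vel=(+4.778,-1.749) ωy=+65.22

Key-timestep trajectory:
   step    t(s)  obj.x    obj.z    obj.vx   obj.vz 
     94  0.2416   +0.202  +0.039  +1.188  -0.435
    189  0.4859   +0.639  -0.121  +2.389  -0.874
    283  0.7275   +1.359  -0.385  +3.577  -1.309


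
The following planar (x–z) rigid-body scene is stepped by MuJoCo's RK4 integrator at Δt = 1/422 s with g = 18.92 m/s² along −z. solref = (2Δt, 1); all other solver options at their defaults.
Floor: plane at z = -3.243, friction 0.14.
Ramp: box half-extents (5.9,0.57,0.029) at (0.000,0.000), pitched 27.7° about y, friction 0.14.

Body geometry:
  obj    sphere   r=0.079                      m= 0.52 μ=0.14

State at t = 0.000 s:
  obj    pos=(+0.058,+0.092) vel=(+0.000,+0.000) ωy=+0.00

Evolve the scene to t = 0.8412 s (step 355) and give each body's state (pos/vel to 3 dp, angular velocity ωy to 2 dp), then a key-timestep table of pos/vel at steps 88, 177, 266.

State at t = 0.8412 s:
  obj    pos=(+2.079,-0.969) vel=(+4.806,-2.517) ωy=+62.44

Key-timestep trajectory:
   step    t(s)  obj.x    obj.z    obj.vx   obj.vz 
     88  0.2085   +0.182  +0.026  +1.194  -0.618
    177  0.4194   +0.560  -0.172  +2.395  -1.260
    266  0.6303   +1.193  -0.504  +3.595  -1.904


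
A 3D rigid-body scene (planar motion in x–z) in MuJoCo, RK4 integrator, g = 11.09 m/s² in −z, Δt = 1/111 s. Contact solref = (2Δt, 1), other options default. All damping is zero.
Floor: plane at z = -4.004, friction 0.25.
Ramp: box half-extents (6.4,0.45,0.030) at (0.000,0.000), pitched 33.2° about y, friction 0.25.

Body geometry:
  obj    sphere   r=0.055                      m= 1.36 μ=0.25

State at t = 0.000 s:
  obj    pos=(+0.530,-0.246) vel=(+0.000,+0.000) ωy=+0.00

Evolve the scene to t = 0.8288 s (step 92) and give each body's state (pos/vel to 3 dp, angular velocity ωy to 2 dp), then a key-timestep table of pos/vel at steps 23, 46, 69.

State at t = 0.8288 s:
  obj    pos=(+1.777,-1.061) vel=(+3.009,-1.969) ωy=+65.32

Key-timestep trajectory:
   step    t(s)  obj.x    obj.z    obj.vx   obj.vz 
     23  0.2072   +0.608  -0.297  +0.753  -0.492
     46  0.4144   +0.842  -0.450  +1.505  -0.985
     69  0.6216   +1.232  -0.705  +2.257  -1.477


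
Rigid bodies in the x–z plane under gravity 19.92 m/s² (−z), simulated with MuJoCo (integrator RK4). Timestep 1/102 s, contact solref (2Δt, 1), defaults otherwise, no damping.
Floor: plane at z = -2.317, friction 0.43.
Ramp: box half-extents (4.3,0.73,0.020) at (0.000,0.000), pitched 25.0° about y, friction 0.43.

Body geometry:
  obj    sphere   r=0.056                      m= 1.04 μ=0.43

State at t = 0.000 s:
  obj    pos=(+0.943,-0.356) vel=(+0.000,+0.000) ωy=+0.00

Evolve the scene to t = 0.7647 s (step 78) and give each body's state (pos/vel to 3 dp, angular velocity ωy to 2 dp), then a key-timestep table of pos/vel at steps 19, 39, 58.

State at t = 0.7647 s:
  obj    pos=(+2.536,-1.099) vel=(+4.166,-1.943) ωy=+82.10

Key-timestep trajectory:
   step    t(s)  obj.x    obj.z    obj.vx   obj.vz 
     19  0.1863   +1.038  -0.400  +1.015  -0.474
     39  0.3824   +1.341  -0.542  +2.084  -0.972
     58  0.5686   +1.824  -0.767  +3.098  -1.445


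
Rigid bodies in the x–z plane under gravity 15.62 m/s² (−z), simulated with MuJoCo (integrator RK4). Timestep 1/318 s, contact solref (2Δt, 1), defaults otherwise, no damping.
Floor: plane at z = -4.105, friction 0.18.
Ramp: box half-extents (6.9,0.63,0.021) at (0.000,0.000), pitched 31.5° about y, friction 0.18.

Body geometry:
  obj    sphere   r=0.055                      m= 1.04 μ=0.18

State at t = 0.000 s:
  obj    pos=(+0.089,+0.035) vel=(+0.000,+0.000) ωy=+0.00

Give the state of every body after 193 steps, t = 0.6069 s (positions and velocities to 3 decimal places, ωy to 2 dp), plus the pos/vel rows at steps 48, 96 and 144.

State at t = 0.6069 s:
  obj    pos=(+1.005,-0.526) vel=(+3.017,-1.849) ωy=+64.31

Key-timestep trajectory:
   step    t(s)  obj.x    obj.z    obj.vx   obj.vz 
     48  0.1509   +0.146  +0.000  +0.751  -0.460
     96  0.3019   +0.316  -0.104  +1.501  -0.920
    144  0.4528   +0.599  -0.278  +2.251  -1.380


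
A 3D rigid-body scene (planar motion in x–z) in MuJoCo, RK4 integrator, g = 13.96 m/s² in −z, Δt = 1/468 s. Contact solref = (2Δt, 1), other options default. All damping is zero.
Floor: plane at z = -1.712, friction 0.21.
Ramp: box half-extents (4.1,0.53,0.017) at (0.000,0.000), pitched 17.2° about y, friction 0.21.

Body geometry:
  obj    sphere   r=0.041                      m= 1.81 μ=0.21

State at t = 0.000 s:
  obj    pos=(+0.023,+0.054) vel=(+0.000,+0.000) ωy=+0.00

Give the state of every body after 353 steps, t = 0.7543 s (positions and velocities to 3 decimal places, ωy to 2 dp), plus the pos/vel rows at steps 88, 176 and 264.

State at t = 0.7543 s:
  obj    pos=(+0.824,-0.194) vel=(+2.125,-0.658) ωy=+54.24

Key-timestep trajectory:
   step    t(s)  obj.x    obj.z    obj.vx   obj.vz 
     88  0.1880   +0.073  +0.038  +0.530  -0.164
    176  0.3761   +0.222  -0.008  +1.059  -0.328
    264  0.5641   +0.471  -0.085  +1.589  -0.492


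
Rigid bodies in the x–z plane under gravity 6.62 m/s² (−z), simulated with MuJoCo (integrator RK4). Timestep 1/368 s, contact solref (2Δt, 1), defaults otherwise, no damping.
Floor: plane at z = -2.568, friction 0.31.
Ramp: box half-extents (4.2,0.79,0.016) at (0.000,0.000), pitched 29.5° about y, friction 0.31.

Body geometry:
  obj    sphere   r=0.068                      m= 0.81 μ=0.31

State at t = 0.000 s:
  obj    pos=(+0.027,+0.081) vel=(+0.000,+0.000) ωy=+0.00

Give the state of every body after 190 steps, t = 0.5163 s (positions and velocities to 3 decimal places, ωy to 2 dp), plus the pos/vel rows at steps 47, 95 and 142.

State at t = 0.5163 s:
  obj    pos=(+0.297,-0.072) vel=(+1.046,-0.592) ωy=+17.68

Key-timestep trajectory:
   step    t(s)  obj.x    obj.z    obj.vx   obj.vz 
     47  0.1277   +0.044  +0.072  +0.259  -0.146
     95  0.2582   +0.095  +0.043  +0.523  -0.296
    142  0.3859   +0.178  -0.004  +0.782  -0.442


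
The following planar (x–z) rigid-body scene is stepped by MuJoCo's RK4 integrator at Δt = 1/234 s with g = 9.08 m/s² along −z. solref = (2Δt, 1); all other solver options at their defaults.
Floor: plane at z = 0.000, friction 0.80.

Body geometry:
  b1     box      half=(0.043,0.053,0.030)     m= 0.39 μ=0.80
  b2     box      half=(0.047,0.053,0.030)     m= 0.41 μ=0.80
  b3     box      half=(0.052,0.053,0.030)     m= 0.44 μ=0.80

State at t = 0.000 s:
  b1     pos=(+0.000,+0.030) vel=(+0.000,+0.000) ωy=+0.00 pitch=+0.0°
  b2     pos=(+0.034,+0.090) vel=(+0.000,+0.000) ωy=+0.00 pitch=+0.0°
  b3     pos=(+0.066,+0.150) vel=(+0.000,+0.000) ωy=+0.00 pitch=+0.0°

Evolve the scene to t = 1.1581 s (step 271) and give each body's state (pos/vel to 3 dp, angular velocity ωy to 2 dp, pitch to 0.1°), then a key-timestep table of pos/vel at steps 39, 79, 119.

State at t = 1.1581 s:
  b1     pos=(+0.000,+0.030) vel=(+0.000,+0.000) ωy=+0.00 pitch=+0.0°
  b2     pos=(+0.077,+0.047) vel=(+0.000,+0.000) ωy=+0.00 pitch=+90.0°
  b3     pos=(+0.251,+0.030) vel=(+0.000,+0.000) ωy=+0.00 pitch=+180.0°

Key-timestep trajectory:
   step    t(s)  b1.x    b1.z    b1.vx   b1.vz   b2.x    b2.z    b2.vx   b2.vz   b3.x    b3.z    b3.vx   b3.vz 
     39  0.1667   +0.000  +0.030  -0.001  +0.000   +0.040  +0.091  +0.091  +0.009   +0.084  +0.143  +0.243  -0.120
     79  0.3376   +0.000  +0.030  +0.000  +0.000   +0.073  +0.069  +0.257  -0.550   +0.149  +0.056  +0.555  -0.175
    119  0.5085   +0.000  +0.030  +0.000  +0.000   +0.077  +0.047  +0.001  +0.002   +0.213  +0.058  +0.337  -0.087


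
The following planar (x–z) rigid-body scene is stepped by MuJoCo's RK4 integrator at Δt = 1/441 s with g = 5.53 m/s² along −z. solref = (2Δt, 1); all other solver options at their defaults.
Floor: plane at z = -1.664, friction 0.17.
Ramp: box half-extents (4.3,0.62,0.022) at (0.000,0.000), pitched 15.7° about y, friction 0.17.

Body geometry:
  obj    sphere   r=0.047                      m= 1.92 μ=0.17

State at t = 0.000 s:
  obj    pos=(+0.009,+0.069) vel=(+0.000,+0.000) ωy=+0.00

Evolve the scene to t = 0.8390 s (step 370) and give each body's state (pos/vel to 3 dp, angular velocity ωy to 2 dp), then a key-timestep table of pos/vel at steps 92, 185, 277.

State at t = 0.8390 s:
  obj    pos=(+0.371,-0.033) vel=(+0.863,-0.243) ωy=+19.08

Key-timestep trajectory:
   step    t(s)  obj.x    obj.z    obj.vx   obj.vz 
     92  0.2086   +0.031  +0.063  +0.215  -0.060
    185  0.4195   +0.100  +0.044  +0.432  -0.121
    277  0.6281   +0.212  +0.012  +0.646  -0.182


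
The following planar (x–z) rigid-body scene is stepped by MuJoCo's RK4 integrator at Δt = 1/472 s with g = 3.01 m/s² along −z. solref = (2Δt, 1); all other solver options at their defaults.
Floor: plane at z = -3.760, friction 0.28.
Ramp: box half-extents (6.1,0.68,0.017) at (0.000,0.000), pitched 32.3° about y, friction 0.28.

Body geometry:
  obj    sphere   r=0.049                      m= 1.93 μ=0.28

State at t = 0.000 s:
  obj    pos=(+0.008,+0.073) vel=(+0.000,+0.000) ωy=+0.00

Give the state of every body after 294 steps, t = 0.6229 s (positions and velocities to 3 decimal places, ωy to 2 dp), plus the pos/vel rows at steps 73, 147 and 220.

State at t = 0.6229 s:
  obj    pos=(+0.196,-0.046) vel=(+0.605,-0.382) ωy=+14.60

Key-timestep trajectory:
   step    t(s)  obj.x    obj.z    obj.vx   obj.vz 
     73  0.1547   +0.020  +0.066  +0.150  -0.095
    147  0.3114   +0.055  +0.043  +0.302  -0.191
    220  0.4661   +0.114  +0.006  +0.453  -0.286


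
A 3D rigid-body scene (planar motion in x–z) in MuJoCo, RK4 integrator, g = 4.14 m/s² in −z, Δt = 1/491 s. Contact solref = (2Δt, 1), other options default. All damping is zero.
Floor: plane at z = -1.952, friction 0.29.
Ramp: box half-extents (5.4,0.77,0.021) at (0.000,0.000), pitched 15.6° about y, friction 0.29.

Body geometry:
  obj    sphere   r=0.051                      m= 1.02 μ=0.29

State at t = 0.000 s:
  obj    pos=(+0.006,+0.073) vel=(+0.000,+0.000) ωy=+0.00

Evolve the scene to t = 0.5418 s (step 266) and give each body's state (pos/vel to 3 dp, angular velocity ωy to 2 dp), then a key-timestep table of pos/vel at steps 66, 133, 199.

State at t = 0.5418 s:
  obj    pos=(+0.118,+0.042) vel=(+0.415,-0.116) ωy=+8.45

Key-timestep trajectory:
   step    t(s)  obj.x    obj.z    obj.vx   obj.vz 
     66  0.1344   +0.013  +0.071  +0.103  -0.029
    133  0.2709   +0.034  +0.065  +0.207  -0.058
    199  0.4053   +0.069  +0.056  +0.310  -0.087


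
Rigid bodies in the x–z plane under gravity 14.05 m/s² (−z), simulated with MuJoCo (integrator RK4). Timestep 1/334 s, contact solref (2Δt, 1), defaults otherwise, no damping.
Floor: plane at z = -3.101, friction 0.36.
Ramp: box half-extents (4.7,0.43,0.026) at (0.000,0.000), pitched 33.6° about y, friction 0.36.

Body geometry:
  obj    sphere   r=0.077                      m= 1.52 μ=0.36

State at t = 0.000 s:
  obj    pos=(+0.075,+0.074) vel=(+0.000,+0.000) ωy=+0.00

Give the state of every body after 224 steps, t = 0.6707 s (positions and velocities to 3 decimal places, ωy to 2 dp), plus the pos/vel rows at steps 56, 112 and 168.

State at t = 0.6707 s:
  obj    pos=(+1.115,-0.617) vel=(+3.102,-2.061) ωy=+48.36

Key-timestep trajectory:
   step    t(s)  obj.x    obj.z    obj.vx   obj.vz 
     56  0.1677   +0.140  +0.031  +0.776  -0.515
    112  0.3353   +0.335  -0.099  +1.551  -1.031
    168  0.5030   +0.660  -0.315  +2.327  -1.546


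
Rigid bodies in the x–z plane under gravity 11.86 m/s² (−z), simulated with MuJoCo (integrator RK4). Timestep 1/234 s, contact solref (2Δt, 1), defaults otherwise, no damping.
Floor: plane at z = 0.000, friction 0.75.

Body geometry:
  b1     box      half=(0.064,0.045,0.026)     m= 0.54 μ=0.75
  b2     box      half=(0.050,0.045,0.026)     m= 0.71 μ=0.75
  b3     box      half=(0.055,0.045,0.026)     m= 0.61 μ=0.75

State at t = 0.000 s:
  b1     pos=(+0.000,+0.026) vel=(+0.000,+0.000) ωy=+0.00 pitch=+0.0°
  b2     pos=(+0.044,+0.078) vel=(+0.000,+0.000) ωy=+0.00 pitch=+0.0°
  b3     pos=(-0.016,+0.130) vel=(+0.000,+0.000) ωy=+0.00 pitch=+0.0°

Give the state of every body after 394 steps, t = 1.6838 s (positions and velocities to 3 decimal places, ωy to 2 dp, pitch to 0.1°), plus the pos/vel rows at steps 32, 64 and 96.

State at t = 1.6838 s:
  b1     pos=(+0.000,+0.026) vel=(+0.000,+0.000) ωy=+0.00 pitch=+0.0°
  b2     pos=(+0.044,+0.078) vel=(+0.000,+0.000) ωy=+0.00 pitch=+0.0°
  b3     pos=(-0.141,+0.026) vel=(+0.000,+0.000) ωy=+0.00 pitch=+180.0°

Key-timestep trajectory:
   step    t(s)  b1.x    b1.z    b1.vx   b1.vz   b2.x    b2.z    b2.vx   b2.vz   b3.x    b3.z    b3.vx   b3.vz 
     32  0.1368   +0.000  +0.026  +0.000  +0.000   +0.044  +0.078  +0.000  +0.000   -0.030  +0.118  -0.185  -0.297
     64  0.2735   +0.000  +0.026  +0.000  +0.000   +0.044  +0.078  +0.000  +0.000   -0.059  +0.111  -0.252  -0.055
     96  0.4103   +0.000  +0.026  +0.000  +0.000   +0.044  +0.078  +0.000  +0.000   -0.111  +0.083  -0.460  -0.631


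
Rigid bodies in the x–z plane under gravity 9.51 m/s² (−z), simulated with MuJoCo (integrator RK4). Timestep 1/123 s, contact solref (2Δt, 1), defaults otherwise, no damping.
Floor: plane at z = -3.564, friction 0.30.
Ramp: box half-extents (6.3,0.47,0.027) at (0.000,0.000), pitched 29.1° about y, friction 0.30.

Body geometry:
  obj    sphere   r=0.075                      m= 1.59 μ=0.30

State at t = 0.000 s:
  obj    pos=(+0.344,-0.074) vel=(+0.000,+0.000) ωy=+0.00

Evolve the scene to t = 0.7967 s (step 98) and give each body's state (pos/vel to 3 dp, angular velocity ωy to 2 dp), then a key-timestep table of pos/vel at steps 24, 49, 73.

State at t = 0.7967 s:
  obj    pos=(+1.260,-0.585) vel=(+2.300,-1.280) ωy=+35.08

Key-timestep trajectory:
   step    t(s)  obj.x    obj.z    obj.vx   obj.vz 
     24  0.1951   +0.399  -0.105  +0.563  -0.314
     49  0.3984   +0.573  -0.202  +1.150  -0.640
     73  0.5935   +0.852  -0.358  +1.713  -0.954


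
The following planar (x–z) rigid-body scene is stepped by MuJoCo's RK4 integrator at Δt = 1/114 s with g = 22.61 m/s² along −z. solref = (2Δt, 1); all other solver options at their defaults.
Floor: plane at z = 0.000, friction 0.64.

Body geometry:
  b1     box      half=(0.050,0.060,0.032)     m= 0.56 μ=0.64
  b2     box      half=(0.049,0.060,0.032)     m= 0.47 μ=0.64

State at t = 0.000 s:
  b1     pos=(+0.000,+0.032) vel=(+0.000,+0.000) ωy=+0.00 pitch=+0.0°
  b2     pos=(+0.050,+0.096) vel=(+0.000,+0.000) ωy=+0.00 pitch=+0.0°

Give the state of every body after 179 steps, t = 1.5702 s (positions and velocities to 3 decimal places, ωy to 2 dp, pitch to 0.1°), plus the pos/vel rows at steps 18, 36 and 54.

State at t = 1.5702 s:
  b1     pos=(+0.000,+0.032) vel=(+0.000,+0.000) ωy=+0.00 pitch=+0.0°
  b2     pos=(+0.093,+0.049) vel=(+0.000,+0.000) ωy=+0.00 pitch=+90.0°

Key-timestep trajectory:
   step    t(s)  b1.x    b1.z    b1.vx   b1.vz   b2.x    b2.z    b2.vx   b2.vz 
     18  0.1579   +0.000  +0.032  +0.000  +0.000   +0.051  +0.096  +0.021  -0.001
     36  0.3158   +0.000  +0.032  -0.001  +0.000   +0.069  +0.089  +0.315  -0.204
     54  0.4737   +0.000  +0.032  +0.000  +0.000   +0.093  +0.049  -0.275  -0.119


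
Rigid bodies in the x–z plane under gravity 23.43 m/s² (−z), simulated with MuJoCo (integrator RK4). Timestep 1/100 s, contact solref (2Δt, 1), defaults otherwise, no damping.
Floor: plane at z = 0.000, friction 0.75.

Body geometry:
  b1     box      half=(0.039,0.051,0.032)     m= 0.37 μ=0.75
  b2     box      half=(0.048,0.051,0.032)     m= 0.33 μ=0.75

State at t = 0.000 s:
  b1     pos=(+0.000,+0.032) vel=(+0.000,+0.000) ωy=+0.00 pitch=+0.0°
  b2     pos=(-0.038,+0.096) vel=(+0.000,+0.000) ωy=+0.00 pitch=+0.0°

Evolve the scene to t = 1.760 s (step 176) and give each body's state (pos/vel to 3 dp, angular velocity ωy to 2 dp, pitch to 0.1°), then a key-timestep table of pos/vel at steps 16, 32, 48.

State at t = 1.760 s:
  b1     pos=(+0.000,+0.032) vel=(+0.000,+0.000) ωy=+0.00 pitch=+0.0°
  b2     pos=(-0.080,+0.048) vel=(+0.000,+0.000) ωy=+0.00 pitch=-90.0°

Key-timestep trajectory:
   step    t(s)  b1.x    b1.z    b1.vx   b1.vz   b2.x    b2.z    b2.vx   b2.vz 
     16  0.1600   +0.000  +0.032  +0.000  +0.000   -0.039  +0.095  -0.009  +0.000
     32  0.3200   +0.000  +0.032  +0.001  +0.000   -0.043  +0.095  -0.082  -0.010
     48  0.4800   +0.000  +0.032  +0.000  +0.000   -0.085  +0.039  -0.036  +0.024


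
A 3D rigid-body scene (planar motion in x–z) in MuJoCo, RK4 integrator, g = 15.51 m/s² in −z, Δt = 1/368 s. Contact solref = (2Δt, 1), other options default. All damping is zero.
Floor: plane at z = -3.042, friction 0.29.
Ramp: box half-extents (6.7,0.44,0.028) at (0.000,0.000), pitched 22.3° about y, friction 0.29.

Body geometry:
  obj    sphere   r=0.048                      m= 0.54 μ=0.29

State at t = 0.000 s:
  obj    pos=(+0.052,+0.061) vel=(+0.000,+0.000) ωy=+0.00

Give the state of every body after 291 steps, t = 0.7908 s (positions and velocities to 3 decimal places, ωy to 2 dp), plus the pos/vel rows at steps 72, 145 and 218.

State at t = 0.7908 s:
  obj    pos=(+1.268,-0.438) vel=(+3.076,-1.261) ωy=+69.25

Key-timestep trajectory:
   step    t(s)  obj.x    obj.z    obj.vx   obj.vz 
     72  0.1957   +0.126  +0.030  +0.761  -0.312
    145  0.3940   +0.354  -0.063  +1.533  -0.629
    218  0.5924   +0.734  -0.219  +2.304  -0.945


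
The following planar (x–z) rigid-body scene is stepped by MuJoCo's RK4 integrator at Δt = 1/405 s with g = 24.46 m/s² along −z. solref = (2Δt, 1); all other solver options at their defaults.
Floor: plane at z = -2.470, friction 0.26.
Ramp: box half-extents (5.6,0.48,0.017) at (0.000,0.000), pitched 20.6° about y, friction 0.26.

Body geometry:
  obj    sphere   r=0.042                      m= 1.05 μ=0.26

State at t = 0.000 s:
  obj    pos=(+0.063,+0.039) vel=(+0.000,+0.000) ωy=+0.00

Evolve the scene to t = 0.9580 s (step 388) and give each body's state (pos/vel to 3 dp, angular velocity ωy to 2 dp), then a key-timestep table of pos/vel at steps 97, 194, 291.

State at t = 0.9580 s:
  obj    pos=(+2.704,-0.953) vel=(+5.513,-2.072) ωy=+140.21

Key-timestep trajectory:
   step    t(s)  obj.x    obj.z    obj.vx   obj.vz 
     97  0.2395   +0.228  -0.023  +1.378  -0.518
    194  0.4790   +0.723  -0.209  +2.756  -1.036
    291  0.7185   +1.549  -0.519  +4.134  -1.554


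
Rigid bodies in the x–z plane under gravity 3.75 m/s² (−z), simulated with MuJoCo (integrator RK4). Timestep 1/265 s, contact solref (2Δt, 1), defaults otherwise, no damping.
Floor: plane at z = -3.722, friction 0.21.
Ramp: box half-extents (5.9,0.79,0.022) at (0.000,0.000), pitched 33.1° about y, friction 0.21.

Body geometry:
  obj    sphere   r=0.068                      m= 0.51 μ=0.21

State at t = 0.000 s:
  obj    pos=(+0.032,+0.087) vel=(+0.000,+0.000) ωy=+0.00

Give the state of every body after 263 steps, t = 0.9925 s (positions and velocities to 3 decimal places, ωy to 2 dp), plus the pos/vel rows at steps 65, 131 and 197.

State at t = 0.9925 s:
  obj    pos=(+0.635,-0.307) vel=(+1.216,-0.793) ωy=+21.34

Key-timestep trajectory:
   step    t(s)  obj.x    obj.z    obj.vx   obj.vz 
     65  0.2453   +0.069  +0.063  +0.301  -0.196
    131  0.4943   +0.182  -0.011  +0.606  -0.395
    197  0.7434   +0.371  -0.134  +0.911  -0.594


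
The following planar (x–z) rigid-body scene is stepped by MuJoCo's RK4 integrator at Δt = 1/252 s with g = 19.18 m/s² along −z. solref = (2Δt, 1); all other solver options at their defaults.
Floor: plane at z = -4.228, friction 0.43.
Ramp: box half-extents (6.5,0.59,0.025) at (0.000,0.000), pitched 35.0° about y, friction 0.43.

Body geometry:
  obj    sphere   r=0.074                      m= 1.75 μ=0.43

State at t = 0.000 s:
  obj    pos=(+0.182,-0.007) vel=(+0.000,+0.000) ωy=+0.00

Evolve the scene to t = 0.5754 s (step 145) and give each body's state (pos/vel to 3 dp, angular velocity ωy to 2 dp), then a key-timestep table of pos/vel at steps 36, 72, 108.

State at t = 0.5754 s:
  obj    pos=(+1.248,-0.753) vel=(+3.704,-2.593) ωy=+61.09

Key-timestep trajectory:
   step    t(s)  obj.x    obj.z    obj.vx   obj.vz 
     36  0.1429   +0.248  -0.053  +0.920  -0.644
     72  0.2857   +0.445  -0.191  +1.839  -1.288
    108  0.4286   +0.773  -0.421  +2.759  -1.932


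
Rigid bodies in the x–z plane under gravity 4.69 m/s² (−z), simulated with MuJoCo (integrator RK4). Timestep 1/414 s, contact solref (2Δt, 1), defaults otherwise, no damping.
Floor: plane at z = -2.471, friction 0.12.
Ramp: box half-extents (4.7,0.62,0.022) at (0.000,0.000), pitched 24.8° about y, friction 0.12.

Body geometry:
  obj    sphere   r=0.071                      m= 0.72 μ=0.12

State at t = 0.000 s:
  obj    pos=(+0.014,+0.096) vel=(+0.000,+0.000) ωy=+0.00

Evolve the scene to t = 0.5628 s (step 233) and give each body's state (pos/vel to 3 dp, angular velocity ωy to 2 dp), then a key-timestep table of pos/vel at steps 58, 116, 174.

State at t = 0.5628 s:
  obj    pos=(+0.223,-0.001) vel=(+0.744,-0.345) ωy=+10.12

Key-timestep trajectory:
   step    t(s)  obj.x    obj.z    obj.vx   obj.vz 
     58  0.1401   +0.027  +0.090  +0.185  -0.085
    116  0.2802   +0.066  +0.072  +0.371  -0.170
    174  0.4203   +0.131  +0.042  +0.556  -0.255


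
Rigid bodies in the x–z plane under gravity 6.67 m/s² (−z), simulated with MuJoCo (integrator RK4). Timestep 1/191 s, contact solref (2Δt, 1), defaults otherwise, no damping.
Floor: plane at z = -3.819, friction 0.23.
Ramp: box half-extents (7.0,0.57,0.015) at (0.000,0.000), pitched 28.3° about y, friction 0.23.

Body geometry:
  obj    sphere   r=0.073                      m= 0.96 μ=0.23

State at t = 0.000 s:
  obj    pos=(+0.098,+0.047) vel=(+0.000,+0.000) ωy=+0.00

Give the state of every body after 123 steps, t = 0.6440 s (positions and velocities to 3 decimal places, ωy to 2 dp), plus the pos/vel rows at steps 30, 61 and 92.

State at t = 0.6440 s:
  obj    pos=(+0.511,-0.175) vel=(+1.281,-0.690) ωy=+19.92

Key-timestep trajectory:
   step    t(s)  obj.x    obj.z    obj.vx   obj.vz 
     30  0.1571   +0.123  +0.034  +0.313  -0.168
     61  0.3194   +0.200  -0.008  +0.635  -0.342
     92  0.4817   +0.329  -0.077  +0.958  -0.516


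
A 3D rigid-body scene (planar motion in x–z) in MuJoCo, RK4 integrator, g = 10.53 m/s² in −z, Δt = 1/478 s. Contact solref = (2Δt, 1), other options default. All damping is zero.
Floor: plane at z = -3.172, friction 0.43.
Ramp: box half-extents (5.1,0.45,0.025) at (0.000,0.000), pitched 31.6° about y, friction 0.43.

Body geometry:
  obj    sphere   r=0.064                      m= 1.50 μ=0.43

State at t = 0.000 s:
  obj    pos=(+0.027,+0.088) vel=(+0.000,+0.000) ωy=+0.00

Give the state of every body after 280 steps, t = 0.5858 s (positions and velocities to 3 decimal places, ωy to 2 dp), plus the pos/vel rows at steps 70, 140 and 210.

State at t = 0.5858 s:
  obj    pos=(+0.603,-0.266) vel=(+1.966,-1.210) ωy=+36.07

Key-timestep trajectory:
   step    t(s)  obj.x    obj.z    obj.vx   obj.vz 
     70  0.1464   +0.063  +0.066  +0.492  -0.302
    140  0.2929   +0.171  -0.001  +0.983  -0.605
    210  0.4393   +0.351  -0.111  +1.475  -0.907


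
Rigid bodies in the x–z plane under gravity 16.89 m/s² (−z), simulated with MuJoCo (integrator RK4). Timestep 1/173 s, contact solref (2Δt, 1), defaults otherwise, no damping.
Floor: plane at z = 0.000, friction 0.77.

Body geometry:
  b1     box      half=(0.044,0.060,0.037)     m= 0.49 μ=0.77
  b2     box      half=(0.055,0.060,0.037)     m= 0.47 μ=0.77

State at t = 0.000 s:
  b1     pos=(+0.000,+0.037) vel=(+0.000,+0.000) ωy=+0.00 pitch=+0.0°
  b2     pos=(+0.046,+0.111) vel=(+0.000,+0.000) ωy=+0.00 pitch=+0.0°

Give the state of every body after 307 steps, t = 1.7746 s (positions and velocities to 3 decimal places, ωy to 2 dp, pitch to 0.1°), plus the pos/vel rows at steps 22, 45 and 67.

State at t = 1.7746 s:
  b1     pos=(+0.000,+0.037) vel=(+0.000,+0.000) ωy=+0.00 pitch=+0.0°
  b2     pos=(+0.094,+0.055) vel=(+0.000,+0.000) ωy=+0.00 pitch=+90.0°

Key-timestep trajectory:
   step    t(s)  b1.x    b1.z    b1.vx   b1.vz   b2.x    b2.z    b2.vx   b2.vz 
     22  0.1272   +0.000  +0.037  +0.000  +0.000   +0.051  +0.110  +0.096  -0.017
     45  0.2601   +0.000  +0.037  +0.000  +0.000   +0.081  +0.082  +0.328  -0.781
     67  0.3873   +0.000  +0.037  +0.000  +0.000   +0.096  +0.056  -0.218  -0.134


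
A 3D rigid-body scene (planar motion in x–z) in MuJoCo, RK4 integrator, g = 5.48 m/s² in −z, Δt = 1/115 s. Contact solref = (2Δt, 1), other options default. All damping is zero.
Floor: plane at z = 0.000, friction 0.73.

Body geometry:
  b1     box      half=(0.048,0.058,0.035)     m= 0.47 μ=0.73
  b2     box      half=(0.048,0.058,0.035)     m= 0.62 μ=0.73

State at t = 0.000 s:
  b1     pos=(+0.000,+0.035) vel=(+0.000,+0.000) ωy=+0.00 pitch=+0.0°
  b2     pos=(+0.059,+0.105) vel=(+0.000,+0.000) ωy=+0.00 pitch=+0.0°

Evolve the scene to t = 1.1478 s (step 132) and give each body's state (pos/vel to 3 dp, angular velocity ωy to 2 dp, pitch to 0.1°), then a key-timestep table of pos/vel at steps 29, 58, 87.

State at t = 1.1478 s:
  b1     pos=(+0.000,+0.035) vel=(+0.000,+0.000) ωy=+0.00 pitch=+0.0°
  b2     pos=(+0.104,+0.048) vel=(+0.000,+0.000) ωy=+0.00 pitch=+90.0°

Key-timestep trajectory:
   step    t(s)  b1.x    b1.z    b1.vx   b1.vz   b2.x    b2.z    b2.vx   b2.vz 
     29  0.2522   +0.000  +0.035  +0.000  +0.000   +0.086  +0.075  +0.179  -0.458
     58  0.5043   +0.000  +0.035  +0.000  +0.000   +0.125  +0.058  +0.011  +0.002
     87  0.7565   +0.000  +0.035  +0.000  +0.000   +0.100  +0.050  -0.025  +0.057


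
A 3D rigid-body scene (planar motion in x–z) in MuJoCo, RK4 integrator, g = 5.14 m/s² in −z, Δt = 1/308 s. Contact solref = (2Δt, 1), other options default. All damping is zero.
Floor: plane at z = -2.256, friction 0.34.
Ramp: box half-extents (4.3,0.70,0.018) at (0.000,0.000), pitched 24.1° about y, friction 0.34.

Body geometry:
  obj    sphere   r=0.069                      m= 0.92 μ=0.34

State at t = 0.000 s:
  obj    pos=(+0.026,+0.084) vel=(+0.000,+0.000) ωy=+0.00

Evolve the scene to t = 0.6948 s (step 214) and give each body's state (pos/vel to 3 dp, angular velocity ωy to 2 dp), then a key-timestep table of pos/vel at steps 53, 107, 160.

State at t = 0.6948 s:
  obj    pos=(+0.356,-0.064) vel=(+0.951,-0.425) ωy=+15.09

Key-timestep trajectory:
   step    t(s)  obj.x    obj.z    obj.vx   obj.vz 
     53  0.1721   +0.046  +0.075  +0.236  -0.105
    107  0.3474   +0.109  +0.047  +0.475  -0.213
    160  0.5195   +0.211  +0.001  +0.711  -0.318


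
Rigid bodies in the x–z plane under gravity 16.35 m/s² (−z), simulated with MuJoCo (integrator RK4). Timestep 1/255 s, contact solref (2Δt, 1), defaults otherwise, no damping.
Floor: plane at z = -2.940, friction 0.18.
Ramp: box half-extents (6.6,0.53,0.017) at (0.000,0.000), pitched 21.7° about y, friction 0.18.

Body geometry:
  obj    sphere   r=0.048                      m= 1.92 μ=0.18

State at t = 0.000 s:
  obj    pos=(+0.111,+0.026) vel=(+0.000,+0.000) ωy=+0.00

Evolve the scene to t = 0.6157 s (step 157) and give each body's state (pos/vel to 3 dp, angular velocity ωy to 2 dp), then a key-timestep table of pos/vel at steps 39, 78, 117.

State at t = 0.6157 s:
  obj    pos=(+0.872,-0.277) vel=(+2.470,-0.983) ωy=+55.37

Key-timestep trajectory:
   step    t(s)  obj.x    obj.z    obj.vx   obj.vz 
     39  0.1529   +0.158  +0.007  +0.614  -0.244
     78  0.3059   +0.299  -0.049  +1.227  -0.488
    117  0.4588   +0.533  -0.142  +1.841  -0.733


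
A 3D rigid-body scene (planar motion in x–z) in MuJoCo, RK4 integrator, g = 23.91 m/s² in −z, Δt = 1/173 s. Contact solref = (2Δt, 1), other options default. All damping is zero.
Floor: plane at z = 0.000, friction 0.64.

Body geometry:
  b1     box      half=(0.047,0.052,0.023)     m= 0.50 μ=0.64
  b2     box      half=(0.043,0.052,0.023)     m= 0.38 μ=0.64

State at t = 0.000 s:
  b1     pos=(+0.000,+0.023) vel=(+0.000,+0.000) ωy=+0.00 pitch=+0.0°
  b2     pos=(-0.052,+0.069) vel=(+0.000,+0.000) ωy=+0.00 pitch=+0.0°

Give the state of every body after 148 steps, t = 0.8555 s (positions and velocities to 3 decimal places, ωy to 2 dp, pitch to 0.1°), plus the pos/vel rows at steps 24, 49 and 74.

State at t = 0.8555 s:
  b1     pos=(+0.000,+0.023) vel=(+0.000,+0.000) ωy=+0.00 pitch=+0.0°
  b2     pos=(-0.161,+0.023) vel=(+0.000,+0.000) ωy=+0.00 pitch=+180.0°

Key-timestep trajectory:
   step    t(s)  b1.x    b1.z    b1.vx   b1.vz   b2.x    b2.z    b2.vx   b2.vz 
     24  0.1387   +0.000  +0.023  +0.000  +0.000   -0.077  +0.046  -0.460  -0.035
     49  0.2832   +0.000  +0.023  +0.000  +0.000   -0.114  +0.049  -0.083  +0.001
     74  0.4277   +0.000  +0.023  +0.000  +0.000   -0.141  +0.042  -0.446  -0.243


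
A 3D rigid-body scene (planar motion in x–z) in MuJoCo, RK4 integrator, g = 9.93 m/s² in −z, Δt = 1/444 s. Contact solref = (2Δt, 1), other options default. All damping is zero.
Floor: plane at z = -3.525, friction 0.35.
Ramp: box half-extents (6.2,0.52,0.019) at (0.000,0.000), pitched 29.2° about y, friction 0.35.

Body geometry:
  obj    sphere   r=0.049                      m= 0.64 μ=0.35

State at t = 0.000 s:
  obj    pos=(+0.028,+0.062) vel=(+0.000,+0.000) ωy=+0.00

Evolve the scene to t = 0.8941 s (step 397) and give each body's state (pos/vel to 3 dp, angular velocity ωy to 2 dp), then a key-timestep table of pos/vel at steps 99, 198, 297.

State at t = 0.8941 s:
  obj    pos=(+1.236,-0.613) vel=(+2.701,-1.509) ωy=+63.14

Key-timestep trajectory:
   step    t(s)  obj.x    obj.z    obj.vx   obj.vz 
     99  0.2230   +0.103  +0.020  +0.674  -0.376
    198  0.4459   +0.328  -0.106  +1.347  -0.753
    297  0.6689   +0.704  -0.316  +2.021  -1.129


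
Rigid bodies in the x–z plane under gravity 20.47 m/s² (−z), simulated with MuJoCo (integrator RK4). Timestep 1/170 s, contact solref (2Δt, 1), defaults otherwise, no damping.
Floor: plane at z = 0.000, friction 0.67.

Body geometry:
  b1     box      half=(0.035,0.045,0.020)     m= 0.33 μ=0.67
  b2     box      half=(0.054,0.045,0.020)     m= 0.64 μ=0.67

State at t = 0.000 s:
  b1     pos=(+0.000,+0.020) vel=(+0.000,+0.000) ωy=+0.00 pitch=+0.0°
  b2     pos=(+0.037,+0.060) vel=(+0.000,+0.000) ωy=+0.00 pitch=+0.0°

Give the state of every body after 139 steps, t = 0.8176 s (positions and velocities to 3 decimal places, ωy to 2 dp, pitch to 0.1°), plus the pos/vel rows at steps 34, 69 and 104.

State at t = 0.8176 s:
  b1     pos=(-0.001,+0.020) vel=(-0.002,+0.000) ωy=+0.00 pitch=+0.0°
  b2     pos=(+0.050,+0.052) vel=(+0.000,-0.001) ωy=-0.05 pitch=+44.5°

Key-timestep trajectory:
   step    t(s)  b1.x    b1.z    b1.vx   b1.vz   b2.x    b2.z    b2.vx   b2.vz 
     34  0.2000   +0.000  +0.020  +0.000  +0.001   +0.055  +0.053  +0.095  +0.103
     69  0.4059   +0.000  +0.020  -0.002  +0.000   +0.050  +0.053  -0.001  -0.001
    104  0.6118   -0.001  +0.020  -0.002  +0.000   +0.050  +0.052  -0.001  -0.001


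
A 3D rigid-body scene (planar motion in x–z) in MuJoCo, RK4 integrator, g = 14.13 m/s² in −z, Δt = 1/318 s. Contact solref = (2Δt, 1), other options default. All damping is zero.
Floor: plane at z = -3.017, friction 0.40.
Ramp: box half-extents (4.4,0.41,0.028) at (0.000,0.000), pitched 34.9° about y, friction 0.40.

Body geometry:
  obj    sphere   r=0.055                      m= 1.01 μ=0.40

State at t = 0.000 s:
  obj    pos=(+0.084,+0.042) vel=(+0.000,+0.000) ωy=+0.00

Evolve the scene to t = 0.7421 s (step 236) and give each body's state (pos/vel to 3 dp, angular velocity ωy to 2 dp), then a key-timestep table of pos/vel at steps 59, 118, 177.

State at t = 0.7421 s:
  obj    pos=(+1.389,-0.867) vel=(+3.515,-2.452) ωy=+77.91

Key-timestep trajectory:
   step    t(s)  obj.x    obj.z    obj.vx   obj.vz 
     59  0.1855   +0.166  -0.014  +0.879  -0.613
    118  0.3711   +0.410  -0.185  +1.757  -1.226
    177  0.5566   +0.818  -0.469  +2.636  -1.839


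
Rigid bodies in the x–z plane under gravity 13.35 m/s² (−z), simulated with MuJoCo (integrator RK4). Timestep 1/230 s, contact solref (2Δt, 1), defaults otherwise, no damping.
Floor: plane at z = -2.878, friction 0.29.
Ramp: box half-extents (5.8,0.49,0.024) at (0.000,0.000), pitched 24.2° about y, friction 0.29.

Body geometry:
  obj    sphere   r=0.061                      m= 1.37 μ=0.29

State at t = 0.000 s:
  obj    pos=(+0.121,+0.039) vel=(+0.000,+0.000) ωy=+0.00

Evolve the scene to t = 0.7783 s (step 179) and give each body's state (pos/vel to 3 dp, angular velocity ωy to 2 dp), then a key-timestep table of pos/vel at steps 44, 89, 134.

State at t = 0.7783 s:
  obj    pos=(+1.201,-0.446) vel=(+2.775,-1.247) ωy=+49.86

Key-timestep trajectory:
   step    t(s)  obj.x    obj.z    obj.vx   obj.vz 
     44  0.1913   +0.186  +0.009  +0.682  -0.307
     89  0.3870   +0.388  -0.081  +1.380  -0.620
    134  0.5826   +0.726  -0.233  +2.077  -0.934


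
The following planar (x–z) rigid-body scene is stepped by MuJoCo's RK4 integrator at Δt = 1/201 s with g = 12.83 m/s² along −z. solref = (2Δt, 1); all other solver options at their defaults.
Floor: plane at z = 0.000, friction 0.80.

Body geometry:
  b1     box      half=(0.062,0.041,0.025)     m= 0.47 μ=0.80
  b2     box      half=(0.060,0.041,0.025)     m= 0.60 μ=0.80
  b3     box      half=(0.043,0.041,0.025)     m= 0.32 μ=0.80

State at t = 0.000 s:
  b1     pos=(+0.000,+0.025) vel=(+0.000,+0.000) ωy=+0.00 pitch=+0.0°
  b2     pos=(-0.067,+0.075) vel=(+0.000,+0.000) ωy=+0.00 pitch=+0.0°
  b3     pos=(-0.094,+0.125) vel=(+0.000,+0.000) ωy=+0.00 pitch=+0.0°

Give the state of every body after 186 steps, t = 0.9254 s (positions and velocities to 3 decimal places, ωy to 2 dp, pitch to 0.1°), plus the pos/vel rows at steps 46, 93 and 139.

State at t = 0.9254 s:
  b1     pos=(+0.000,+0.025) vel=(+0.000,+0.000) ωy=+0.00 pitch=+0.0°
  b2     pos=(-0.183,+0.057) vel=(+0.000,+0.000) ωy=-0.01 pitch=-141.0°
  b3     pos=(-0.257,+0.025) vel=(-0.001,+0.000) ωy=+0.00 pitch=+180.0°

Key-timestep trajectory:
   step    t(s)  b1.x    b1.z    b1.vx   b1.vz   b2.x    b2.z    b2.vx   b2.vz   b3.x    b3.z    b3.vx   b3.vz 
     46  0.2289   +0.000  +0.025  +0.000  +0.000   -0.104  +0.065  -0.334  -0.028   -0.185  +0.043  -0.757  -0.302
     93  0.4627   +0.000  +0.025  +0.000  +0.000   -0.167  +0.063  -0.271  -0.070   -0.256  +0.025  +0.000  +0.001
    139  0.6915   +0.000  +0.025  +0.000  +0.000   -0.184  +0.057  +0.000  +0.000   -0.257  +0.025  -0.001  +0.000
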